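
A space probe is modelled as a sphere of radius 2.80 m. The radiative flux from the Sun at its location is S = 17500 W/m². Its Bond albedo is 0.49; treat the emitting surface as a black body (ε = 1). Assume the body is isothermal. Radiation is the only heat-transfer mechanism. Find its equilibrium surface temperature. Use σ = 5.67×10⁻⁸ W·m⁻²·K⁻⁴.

At equilibrium, absorbed power = emitted power.
Absorbing cross-section = πr² = 24.63 m²; emitting surface = 4πr² = 98.52 m² (ratio 4).
(1−a)S·A_cross = εσ·A_surf·T⁴  ⇒  T⁴ = (1−a)S/(4σ).
T⁴ = 0.510·17500/(4·5.67×10⁻⁸) = 3.935×10¹⁰ K⁴.
T = (3.935×10¹⁰)^(1/4).

T ≈ 445 K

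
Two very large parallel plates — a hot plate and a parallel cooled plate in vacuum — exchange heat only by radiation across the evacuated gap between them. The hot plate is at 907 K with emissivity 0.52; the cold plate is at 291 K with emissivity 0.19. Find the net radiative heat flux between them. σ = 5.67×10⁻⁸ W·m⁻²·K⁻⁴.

For two infinite grey parallel plates, q = σ(T₁⁴ − T₂⁴)/(1/ε₁ + 1/ε₂ − 1).
T₁⁴ − T₂⁴ = 6.768×10¹¹ − 7.171×10⁹ = 6.696×10¹¹ K⁴.
1/ε₁ + 1/ε₂ − 1 = 1.923 + 5.263 − 1 = 6.186.
q = 5.67×10⁻⁸ × 6.696×10¹¹ / 6.186.

q ≈ 6140 W/m²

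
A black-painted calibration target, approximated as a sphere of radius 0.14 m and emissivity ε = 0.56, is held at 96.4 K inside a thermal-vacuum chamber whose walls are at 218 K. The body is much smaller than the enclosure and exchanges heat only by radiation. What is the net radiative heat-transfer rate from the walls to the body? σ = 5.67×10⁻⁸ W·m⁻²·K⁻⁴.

For a small grey body in a large enclosure: P_net = εσA(T_body⁴ − T_wall⁴).
A = 4πr² = 0.2463 m²; T_body⁴ − T_wall⁴ = 8.636×10⁷ − 2.259×10⁹ = -2.172×10⁹ K⁴.
|P_net| = 0.56·5.67×10⁻⁸·0.2463·2.172×10⁹.

P_net ≈ 17.0 W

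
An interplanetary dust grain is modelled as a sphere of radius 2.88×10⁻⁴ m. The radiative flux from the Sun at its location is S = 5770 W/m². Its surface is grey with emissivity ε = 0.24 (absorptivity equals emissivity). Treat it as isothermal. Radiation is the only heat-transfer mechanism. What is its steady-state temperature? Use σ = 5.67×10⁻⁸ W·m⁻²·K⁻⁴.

At equilibrium, absorbed power = emitted power.
Absorbing cross-section = πr² = 2.606×10⁻⁷ m²; emitting surface = 4πr² = 1.042×10⁻⁶ m² (ratio 4).
εS·A_cross = εσ·A_surf·T⁴  ⇒  T⁴ = S/(4σ)   (ε cancels).
T⁴ = 5770/(4·5.67×10⁻⁸) = 2.544×10¹⁰ K⁴.
T = (2.544×10¹⁰)^(1/4).

T ≈ 399 K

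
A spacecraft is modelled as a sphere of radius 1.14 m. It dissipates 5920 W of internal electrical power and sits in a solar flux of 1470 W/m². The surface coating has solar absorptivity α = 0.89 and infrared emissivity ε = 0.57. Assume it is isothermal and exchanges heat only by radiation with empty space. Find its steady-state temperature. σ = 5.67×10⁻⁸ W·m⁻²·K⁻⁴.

At steady state, absorbed solar power + internal power = radiated power.
Absorbed: α·S·A_cross = 0.89·1470·4.083 = 5342 W (cross-section πr²).
Total input = 5342 + 5920 = 11260 W.
Radiated: εσ·A_surf·T⁴ with A_surf = 4πr² = 16.33 m².
T⁴ = 11260/(0.57·5.67×10⁻⁸·16.33) = 2.134×10¹⁰ K⁴.

T ≈ 382 K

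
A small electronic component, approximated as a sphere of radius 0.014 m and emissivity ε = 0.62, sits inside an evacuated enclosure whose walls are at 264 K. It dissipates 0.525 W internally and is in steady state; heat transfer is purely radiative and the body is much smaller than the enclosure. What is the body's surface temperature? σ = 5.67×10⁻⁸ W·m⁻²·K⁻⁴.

T ≈ 323 K

For a small grey body in a large enclosure, net radiated power = εσA(T⁴ − T_w⁴).
Steady state: P = εσA(T⁴ − T_w⁴) with A = 4πr² = 0.002463 m².
T⁴ = P/(εσA) + T_w⁴ = 0.525/(0.62·5.67×10⁻⁸·0.002463) + (264)⁴
    = 6.063×10⁹ + 4.858×10⁹ = 1.092×10¹⁰ K⁴.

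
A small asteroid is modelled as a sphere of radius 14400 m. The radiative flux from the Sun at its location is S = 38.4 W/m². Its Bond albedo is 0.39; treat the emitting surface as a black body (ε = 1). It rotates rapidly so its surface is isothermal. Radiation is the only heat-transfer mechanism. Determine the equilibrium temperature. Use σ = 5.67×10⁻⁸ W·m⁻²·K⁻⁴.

T ≈ 101 K

At equilibrium, absorbed power = emitted power.
Absorbing cross-section = πr² = 6.514×10⁸ m²; emitting surface = 4πr² = 2.606×10⁹ m² (ratio 4).
(1−a)S·A_cross = εσ·A_surf·T⁴  ⇒  T⁴ = (1−a)S/(4σ).
T⁴ = 0.610·38.4/(4·5.67×10⁻⁸) = 1.033×10⁸ K⁴.
T = (1.033×10⁸)^(1/4).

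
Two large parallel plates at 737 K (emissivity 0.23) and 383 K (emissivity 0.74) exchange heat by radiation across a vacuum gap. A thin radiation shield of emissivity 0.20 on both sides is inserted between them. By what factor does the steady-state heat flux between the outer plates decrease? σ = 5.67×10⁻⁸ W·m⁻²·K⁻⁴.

Without shield: q₀ = σΔ(T⁴)/(1/ε₁+1/ε₂−1) with denominator 4.699.
With shield the two gaps are in series; the resistances add: (1/ε₁+1/ε_s−1)+(1/ε_s+1/ε₂−1) = 8.348+5.351 = 13.70.
Heat-flux ratio q₀/q = 13.70/4.699.

factor ≈ 2.92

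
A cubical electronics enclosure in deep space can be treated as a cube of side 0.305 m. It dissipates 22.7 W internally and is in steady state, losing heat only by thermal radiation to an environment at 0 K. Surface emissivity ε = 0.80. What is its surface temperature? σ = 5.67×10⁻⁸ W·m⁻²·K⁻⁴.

Steady state: internal power = radiated power, P = εσA T⁴.
Radiating area A = 6L² = 0.5582 m².
T⁴ = P/(εσA) = 22.7/(0.80·5.67×10⁻⁸·0.5582) = 8.966×10⁸ K⁴.
T = (8.966×10⁸)^(1/4).

T ≈ 173 K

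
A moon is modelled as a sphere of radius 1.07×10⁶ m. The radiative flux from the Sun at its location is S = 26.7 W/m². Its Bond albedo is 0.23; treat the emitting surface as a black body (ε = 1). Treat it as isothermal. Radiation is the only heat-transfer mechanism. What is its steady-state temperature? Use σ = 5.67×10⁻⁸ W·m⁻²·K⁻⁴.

At equilibrium, absorbed power = emitted power.
Absorbing cross-section = πr² = 3.597×10¹² m²; emitting surface = 4πr² = 1.439×10¹³ m² (ratio 4).
(1−a)S·A_cross = εσ·A_surf·T⁴  ⇒  T⁴ = (1−a)S/(4σ).
T⁴ = 0.770·26.7/(4·5.67×10⁻⁸) = 9.065×10⁷ K⁴.
T = (9.065×10⁷)^(1/4).

T ≈ 97.6 K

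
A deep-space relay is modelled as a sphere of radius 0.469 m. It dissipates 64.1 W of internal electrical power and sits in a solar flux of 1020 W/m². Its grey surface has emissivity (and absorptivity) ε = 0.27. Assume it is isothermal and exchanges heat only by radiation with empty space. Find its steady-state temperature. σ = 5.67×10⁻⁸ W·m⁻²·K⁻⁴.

At steady state, absorbed solar power + internal power = radiated power.
Absorbed: α·S·A_cross = 0.27·1020·0.6910 = 190.3 W (cross-section πr²).
Total input = 190.3 + 64.1 = 254.4 W.
Radiated: εσ·A_surf·T⁴ with A_surf = 4πr² = 2.764 m².
T⁴ = 254.4/(0.27·5.67×10⁻⁸·2.764) = 6.012×10⁹ K⁴.

T ≈ 278 K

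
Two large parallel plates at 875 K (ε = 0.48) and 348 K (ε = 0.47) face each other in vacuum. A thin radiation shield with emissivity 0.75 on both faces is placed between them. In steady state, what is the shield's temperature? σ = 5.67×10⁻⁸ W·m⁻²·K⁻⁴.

T_s ≈ 742 K

In steady state the net flux on the hot side equals that on the cold side.
σ(T₁⁴−T_s⁴)/D₁ = σ(T_s⁴−T₂⁴)/D₂, with D₁ = 1/ε₁+1/ε_s−1 = 2.417, D₂ = 1/ε_s+1/ε₂−1 = 2.461.
Solve for T_s⁴: T_s⁴ = (D₂·T₁⁴ + D₁·T₂⁴)/(D₁+D₂) = 3.030×10¹¹ K⁴.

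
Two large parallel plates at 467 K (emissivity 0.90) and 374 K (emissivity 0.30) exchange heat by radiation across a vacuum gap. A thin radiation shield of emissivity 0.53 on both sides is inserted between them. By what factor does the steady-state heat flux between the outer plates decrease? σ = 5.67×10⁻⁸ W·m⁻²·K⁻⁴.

factor ≈ 1.81

Without shield: q₀ = σΔ(T⁴)/(1/ε₁+1/ε₂−1) with denominator 3.444.
With shield the two gaps are in series; the resistances add: (1/ε₁+1/ε_s−1)+(1/ε_s+1/ε₂−1) = 1.998+4.220 = 6.218.
Heat-flux ratio q₀/q = 6.218/3.444.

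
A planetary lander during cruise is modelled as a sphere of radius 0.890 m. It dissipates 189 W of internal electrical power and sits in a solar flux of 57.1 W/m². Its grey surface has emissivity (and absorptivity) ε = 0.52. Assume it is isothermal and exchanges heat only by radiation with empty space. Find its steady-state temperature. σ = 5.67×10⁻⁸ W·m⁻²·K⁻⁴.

T ≈ 173 K

At steady state, absorbed solar power + internal power = radiated power.
Absorbed: α·S·A_cross = 0.52·57.1·2.488 = 73.89 W (cross-section πr²).
Total input = 73.89 + 189 = 262.9 W.
Radiated: εσ·A_surf·T⁴ with A_surf = 4πr² = 9.954 m².
T⁴ = 262.9/(0.52·5.67×10⁻⁸·9.954) = 8.958×10⁸ K⁴.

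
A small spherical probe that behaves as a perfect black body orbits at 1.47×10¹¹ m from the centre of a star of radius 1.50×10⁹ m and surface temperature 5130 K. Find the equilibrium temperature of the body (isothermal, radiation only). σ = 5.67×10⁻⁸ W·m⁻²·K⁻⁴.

The star's surface emits σT_*⁴; at distance d the flux is S = σT_*⁴(R_*/d)².
S = 5.67×10⁻⁸·(5130)⁴·(1.50×10⁹/1.47×10¹¹)² = 4089 W/m².
For an isothermal sphere T⁴ = (1−a)S/(4σ) = 1.803×10¹⁰ K⁴.

T ≈ 366 K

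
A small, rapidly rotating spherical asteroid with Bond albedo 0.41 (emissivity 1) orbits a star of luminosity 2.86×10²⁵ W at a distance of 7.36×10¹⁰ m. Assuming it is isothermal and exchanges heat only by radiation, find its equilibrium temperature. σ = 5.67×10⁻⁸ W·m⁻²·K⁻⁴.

First find the stellar flux at distance d: S = L/(4πd²) = 2.86×10²⁵/(4π·(7.36×10¹⁰)²) = 420.1 W/m².
For an isothermal sphere, absorbed (1−a)S·πr² = emitted σ·4πr²·T⁴, so T⁴ = (1−a)S/(4σ).
T⁴ = 0.590·420.1/(4·5.67×10⁻⁸) = 1.093×10⁹ K⁴.

T ≈ 182 K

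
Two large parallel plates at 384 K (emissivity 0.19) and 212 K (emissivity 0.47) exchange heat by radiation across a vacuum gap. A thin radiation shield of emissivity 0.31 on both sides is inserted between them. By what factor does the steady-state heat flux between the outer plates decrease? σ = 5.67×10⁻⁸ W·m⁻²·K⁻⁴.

factor ≈ 1.85

Without shield: q₀ = σΔ(T⁴)/(1/ε₁+1/ε₂−1) with denominator 6.391.
With shield the two gaps are in series; the resistances add: (1/ε₁+1/ε_s−1)+(1/ε_s+1/ε₂−1) = 7.489+4.353 = 11.84.
Heat-flux ratio q₀/q = 11.84/6.391.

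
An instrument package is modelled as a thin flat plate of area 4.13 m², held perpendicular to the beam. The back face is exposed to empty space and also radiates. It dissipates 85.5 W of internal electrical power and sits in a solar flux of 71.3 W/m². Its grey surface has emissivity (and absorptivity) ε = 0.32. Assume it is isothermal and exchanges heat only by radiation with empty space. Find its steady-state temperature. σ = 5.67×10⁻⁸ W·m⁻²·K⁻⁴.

At steady state, absorbed solar power + internal power = radiated power.
Absorbed: α·S·A_cross = 0.32·71.3·4.130 = 94.23 W (cross-section A).
Total input = 94.23 + 85.5 = 179.7 W.
Radiated: εσ·A_surf·T⁴ with A_surf = 2A = 8.260 m².
T⁴ = 179.7/(0.32·5.67×10⁻⁸·8.260) = 1.199×10⁹ K⁴.

T ≈ 186 K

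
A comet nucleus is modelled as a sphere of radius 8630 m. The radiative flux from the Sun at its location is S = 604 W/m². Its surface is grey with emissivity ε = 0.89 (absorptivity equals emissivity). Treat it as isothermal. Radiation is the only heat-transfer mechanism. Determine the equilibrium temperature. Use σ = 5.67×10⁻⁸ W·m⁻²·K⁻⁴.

T ≈ 227 K

At equilibrium, absorbed power = emitted power.
Absorbing cross-section = πr² = 2.340×10⁸ m²; emitting surface = 4πr² = 9.359×10⁸ m² (ratio 4).
εS·A_cross = εσ·A_surf·T⁴  ⇒  T⁴ = S/(4σ)   (ε cancels).
T⁴ = 604/(4·5.67×10⁻⁸) = 2.663×10⁹ K⁴.
T = (2.663×10⁹)^(1/4).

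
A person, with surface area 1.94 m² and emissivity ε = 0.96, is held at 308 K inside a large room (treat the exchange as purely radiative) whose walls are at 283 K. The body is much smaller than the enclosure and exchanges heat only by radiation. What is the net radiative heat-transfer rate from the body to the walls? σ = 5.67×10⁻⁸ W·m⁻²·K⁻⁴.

P_net ≈ 273 W

For a small grey body in a large enclosure: P_net = εσA(T_body⁴ − T_wall⁴).
A = 1.94 m²; T_body⁴ − T_wall⁴ = 8.999×10⁹ − 6.414×10⁹ = 2.585×10⁹ K⁴.
|P_net| = 0.96·5.67×10⁻⁸·1.940·2.585×10⁹.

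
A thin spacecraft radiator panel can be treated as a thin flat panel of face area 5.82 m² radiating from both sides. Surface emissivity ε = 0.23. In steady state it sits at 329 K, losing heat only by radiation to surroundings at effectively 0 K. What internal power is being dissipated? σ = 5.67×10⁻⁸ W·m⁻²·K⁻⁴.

P ≈ 1780 W

Steady state: P = εσA T⁴.
A = 2·5.82 = 11.64 m²; T⁴ = (329)⁴ = 1.172×10¹⁰ K⁴.
P = 0.23 × 5.67×10⁻⁸ × 11.64 × 1.172×10¹⁰.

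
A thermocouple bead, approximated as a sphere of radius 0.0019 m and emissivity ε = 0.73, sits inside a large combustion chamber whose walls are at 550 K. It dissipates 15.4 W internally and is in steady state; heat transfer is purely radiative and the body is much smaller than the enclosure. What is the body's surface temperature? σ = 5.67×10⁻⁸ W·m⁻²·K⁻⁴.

For a small grey body in a large enclosure, net radiated power = εσA(T⁴ − T_w⁴).
Steady state: P = εσA(T⁴ − T_w⁴) with A = 4πr² = 4.536×10⁻⁵ m².
T⁴ = P/(εσA) + T_w⁴ = 15.4/(0.73·5.67×10⁻⁸·4.536×10⁻⁵) + (550)⁴
    = 8.202×10¹² + 9.151×10¹⁰ = 8.293×10¹² K⁴.

T ≈ 1700 K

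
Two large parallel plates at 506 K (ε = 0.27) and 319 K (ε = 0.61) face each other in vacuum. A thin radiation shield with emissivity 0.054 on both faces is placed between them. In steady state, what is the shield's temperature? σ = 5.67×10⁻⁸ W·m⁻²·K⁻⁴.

T_s ≈ 437 K

In steady state the net flux on the hot side equals that on the cold side.
σ(T₁⁴−T_s⁴)/D₁ = σ(T_s⁴−T₂⁴)/D₂, with D₁ = 1/ε₁+1/ε_s−1 = 21.22, D₂ = 1/ε_s+1/ε₂−1 = 19.16.
Solve for T_s⁴: T_s⁴ = (D₂·T₁⁴ + D₁·T₂⁴)/(D₁+D₂) = 3.654×10¹⁰ K⁴.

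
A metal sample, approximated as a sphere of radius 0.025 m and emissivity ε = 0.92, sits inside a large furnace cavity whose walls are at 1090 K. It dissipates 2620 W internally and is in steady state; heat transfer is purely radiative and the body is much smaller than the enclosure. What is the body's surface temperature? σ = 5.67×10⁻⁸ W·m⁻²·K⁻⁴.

For a small grey body in a large enclosure, net radiated power = εσA(T⁴ − T_w⁴).
Steady state: P = εσA(T⁴ − T_w⁴) with A = 4πr² = 0.007854 m².
T⁴ = P/(εσA) + T_w⁴ = 2620/(0.92·5.67×10⁻⁸·0.007854) + (1090)⁴
    = 6.395×10¹² + 1.412×10¹² = 7.807×10¹² K⁴.

T ≈ 1670 K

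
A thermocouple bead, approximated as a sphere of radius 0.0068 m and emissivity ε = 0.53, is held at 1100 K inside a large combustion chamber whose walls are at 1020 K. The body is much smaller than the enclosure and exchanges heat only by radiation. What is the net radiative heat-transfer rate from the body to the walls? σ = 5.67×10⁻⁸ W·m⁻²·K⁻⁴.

For a small grey body in a large enclosure: P_net = εσA(T_body⁴ − T_wall⁴).
A = 4πr² = 5.811×10⁻⁴ m²; T_body⁴ − T_wall⁴ = 1.464×10¹² − 1.082×10¹² = 3.817×10¹¹ K⁴.
|P_net| = 0.53·5.67×10⁻⁸·5.811×10⁻⁴·3.817×10¹¹.

P_net ≈ 6.66 W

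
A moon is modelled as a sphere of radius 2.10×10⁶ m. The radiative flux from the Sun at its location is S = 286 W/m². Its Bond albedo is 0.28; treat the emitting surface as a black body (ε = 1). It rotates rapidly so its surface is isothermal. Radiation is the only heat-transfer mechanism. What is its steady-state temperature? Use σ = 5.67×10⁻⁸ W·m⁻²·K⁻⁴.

T ≈ 174 K

At equilibrium, absorbed power = emitted power.
Absorbing cross-section = πr² = 1.385×10¹³ m²; emitting surface = 4πr² = 5.542×10¹³ m² (ratio 4).
(1−a)S·A_cross = εσ·A_surf·T⁴  ⇒  T⁴ = (1−a)S/(4σ).
T⁴ = 0.720·286/(4·5.67×10⁻⁸) = 9.079×10⁸ K⁴.
T = (9.079×10⁸)^(1/4).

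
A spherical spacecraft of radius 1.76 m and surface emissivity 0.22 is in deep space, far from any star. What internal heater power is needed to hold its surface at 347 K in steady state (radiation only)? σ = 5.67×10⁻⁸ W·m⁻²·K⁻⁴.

P ≈ 7040 W

P = εσ·4πr²·T⁴.
4πr² = 38.93 m²; T⁴ = 1.450×10¹⁰ K⁴.
P = 0.22·5.67×10⁻⁸·38.93·1.450×10¹⁰.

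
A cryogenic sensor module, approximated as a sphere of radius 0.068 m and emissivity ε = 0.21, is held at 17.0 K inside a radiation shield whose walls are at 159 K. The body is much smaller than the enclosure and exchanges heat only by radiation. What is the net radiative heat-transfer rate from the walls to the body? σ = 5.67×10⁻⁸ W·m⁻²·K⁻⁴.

For a small grey body in a large enclosure: P_net = εσA(T_body⁴ − T_wall⁴).
A = 4πr² = 0.05811 m²; T_body⁴ − T_wall⁴ = 83520 − 6.391×10⁸ = -6.390×10⁸ K⁴.
|P_net| = 0.21·5.67×10⁻⁸·0.05811·6.390×10⁸.

P_net ≈ 0.442 W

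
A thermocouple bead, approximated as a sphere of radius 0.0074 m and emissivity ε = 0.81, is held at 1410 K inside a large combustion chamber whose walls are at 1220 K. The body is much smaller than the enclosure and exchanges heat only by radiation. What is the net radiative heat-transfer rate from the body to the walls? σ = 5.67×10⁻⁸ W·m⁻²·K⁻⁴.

For a small grey body in a large enclosure: P_net = εσA(T_body⁴ − T_wall⁴).
A = 4πr² = 6.881×10⁻⁴ m²; T_body⁴ − T_wall⁴ = 3.953×10¹² − 2.215×10¹² = 1.737×10¹² K⁴.
|P_net| = 0.81·5.67×10⁻⁸·6.881×10⁻⁴·1.737×10¹².

P_net ≈ 54.9 W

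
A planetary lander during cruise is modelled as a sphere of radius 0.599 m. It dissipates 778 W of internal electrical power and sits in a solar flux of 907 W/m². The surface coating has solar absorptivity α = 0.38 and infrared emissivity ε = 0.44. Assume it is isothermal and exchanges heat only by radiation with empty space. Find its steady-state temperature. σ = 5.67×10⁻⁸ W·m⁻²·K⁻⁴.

T ≈ 319 K

At steady state, absorbed solar power + internal power = radiated power.
Absorbed: α·S·A_cross = 0.38·907·1.127 = 388.5 W (cross-section πr²).
Total input = 388.5 + 778 = 1167 W.
Radiated: εσ·A_surf·T⁴ with A_surf = 4πr² = 4.509 m².
T⁴ = 1167/(0.44·5.67×10⁻⁸·4.509) = 1.037×10¹⁰ K⁴.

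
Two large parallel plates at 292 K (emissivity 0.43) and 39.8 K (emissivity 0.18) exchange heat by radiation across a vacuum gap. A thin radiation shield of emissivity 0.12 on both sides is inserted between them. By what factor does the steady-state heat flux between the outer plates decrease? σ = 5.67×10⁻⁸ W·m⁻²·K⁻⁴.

factor ≈ 3.28

Without shield: q₀ = σΔ(T⁴)/(1/ε₁+1/ε₂−1) with denominator 6.881.
With shield the two gaps are in series; the resistances add: (1/ε₁+1/ε_s−1)+(1/ε_s+1/ε₂−1) = 9.659+12.89 = 22.55.
Heat-flux ratio q₀/q = 22.55/6.881.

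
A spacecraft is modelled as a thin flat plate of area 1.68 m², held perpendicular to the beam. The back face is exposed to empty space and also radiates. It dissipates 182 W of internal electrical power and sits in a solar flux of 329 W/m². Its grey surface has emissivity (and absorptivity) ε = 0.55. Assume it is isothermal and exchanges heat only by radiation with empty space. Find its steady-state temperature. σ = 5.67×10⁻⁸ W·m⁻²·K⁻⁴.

T ≈ 261 K

At steady state, absorbed solar power + internal power = radiated power.
Absorbed: α·S·A_cross = 0.55·329·1.680 = 304.0 W (cross-section A).
Total input = 304.0 + 182 = 486.0 W.
Radiated: εσ·A_surf·T⁴ with A_surf = 2A = 3.360 m².
T⁴ = 486.0/(0.55·5.67×10⁻⁸·3.360) = 4.638×10⁹ K⁴.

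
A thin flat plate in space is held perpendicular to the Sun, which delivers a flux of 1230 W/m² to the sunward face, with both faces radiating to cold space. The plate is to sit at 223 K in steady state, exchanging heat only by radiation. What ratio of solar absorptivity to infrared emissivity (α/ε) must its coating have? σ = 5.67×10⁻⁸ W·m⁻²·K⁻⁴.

α/ε ≈ 0.228

Balance: αS·A = εσ·2A·T⁴ ⇒ α/ε = 2σT⁴/S.
α/ε = 2·5.67×10⁻⁸·(223)⁴/1230 = 2·5.67×10⁻⁸·2.473×10⁹/1230.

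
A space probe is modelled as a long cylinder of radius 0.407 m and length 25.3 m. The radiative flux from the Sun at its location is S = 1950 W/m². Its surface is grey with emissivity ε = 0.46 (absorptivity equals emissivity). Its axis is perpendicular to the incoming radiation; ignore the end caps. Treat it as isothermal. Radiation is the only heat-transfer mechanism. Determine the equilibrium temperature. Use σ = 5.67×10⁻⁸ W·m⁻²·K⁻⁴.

At equilibrium, absorbed power = emitted power.
Absorbing cross-section = 2rL = 20.59 m²; emitting surface = 2πrL = 64.70 m² (ratio π).
εS·A_cross = εσ·A_surf·T⁴  ⇒  T⁴ = S/(πσ)   (ε cancels).
T⁴ = 1950/(π·5.67×10⁻⁸) = 1.095×10¹⁰ K⁴.
T = (1.095×10¹⁰)^(1/4).

T ≈ 323 K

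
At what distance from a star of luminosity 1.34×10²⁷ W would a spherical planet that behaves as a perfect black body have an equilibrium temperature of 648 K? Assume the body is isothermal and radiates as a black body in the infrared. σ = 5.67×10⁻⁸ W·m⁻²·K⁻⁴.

d ≈ 5.16×10¹⁰ m

For an isothermal black-emitting sphere, (1−a)S·πr² = σ·4πr²·T⁴ ⇒ S = 4σT⁴/(1−a).
S = 4·5.67×10⁻⁸·(648)⁴/1.00 = 39990 W/m².
Flux falls as S = L/(4πd²), so d = √(L/(4πS)) = √(1.34×10²⁷/(4π·39990)).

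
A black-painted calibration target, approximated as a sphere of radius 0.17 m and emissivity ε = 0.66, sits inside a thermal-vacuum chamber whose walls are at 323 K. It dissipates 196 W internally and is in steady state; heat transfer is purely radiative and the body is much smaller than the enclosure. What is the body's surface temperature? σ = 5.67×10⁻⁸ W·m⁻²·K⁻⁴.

For a small grey body in a large enclosure, net radiated power = εσA(T⁴ − T_w⁴).
Steady state: P = εσA(T⁴ − T_w⁴) with A = 4πr² = 0.3632 m².
T⁴ = P/(εσA) + T_w⁴ = 196/(0.66·5.67×10⁻⁸·0.3632) + (323)⁴
    = 1.442×10¹⁰ + 1.088×10¹⁰ = 2.531×10¹⁰ K⁴.

T ≈ 399 K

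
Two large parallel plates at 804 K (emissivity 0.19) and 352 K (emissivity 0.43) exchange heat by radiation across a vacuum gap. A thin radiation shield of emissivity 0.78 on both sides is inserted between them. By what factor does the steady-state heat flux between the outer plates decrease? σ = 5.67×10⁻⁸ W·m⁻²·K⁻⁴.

factor ≈ 1.24

Without shield: q₀ = σΔ(T⁴)/(1/ε₁+1/ε₂−1) with denominator 6.589.
With shield the two gaps are in series; the resistances add: (1/ε₁+1/ε_s−1)+(1/ε_s+1/ε₂−1) = 5.545+2.608 = 8.153.
Heat-flux ratio q₀/q = 8.153/6.589.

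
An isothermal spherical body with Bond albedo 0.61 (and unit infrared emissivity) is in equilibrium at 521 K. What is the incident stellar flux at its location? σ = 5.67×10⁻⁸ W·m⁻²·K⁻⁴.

(1−a)S·πr² = σ·4πr²·T⁴ ⇒ S = 4σT⁴/(1−a).
S = 4·5.67×10⁻⁸·7.368×10¹⁰/0.390.

S ≈ 42800 W/m²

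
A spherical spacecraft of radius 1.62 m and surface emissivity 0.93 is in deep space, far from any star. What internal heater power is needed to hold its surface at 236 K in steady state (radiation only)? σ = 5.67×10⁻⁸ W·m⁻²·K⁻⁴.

P = εσ·4πr²·T⁴.
4πr² = 32.98 m²; T⁴ = 3.102×10⁹ K⁴.
P = 0.93·5.67×10⁻⁸·32.98·3.102×10⁹.

P ≈ 5390 W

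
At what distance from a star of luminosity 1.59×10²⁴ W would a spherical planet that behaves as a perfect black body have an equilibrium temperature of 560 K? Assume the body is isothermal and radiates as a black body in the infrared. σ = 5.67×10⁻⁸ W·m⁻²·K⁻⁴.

d ≈ 2.38×10⁹ m

For an isothermal black-emitting sphere, (1−a)S·πr² = σ·4πr²·T⁴ ⇒ S = 4σT⁴/(1−a).
S = 4·5.67×10⁻⁸·(560)⁴/1.00 = 22300 W/m².
Flux falls as S = L/(4πd²), so d = √(L/(4πS)) = √(1.59×10²⁴/(4π·22300)).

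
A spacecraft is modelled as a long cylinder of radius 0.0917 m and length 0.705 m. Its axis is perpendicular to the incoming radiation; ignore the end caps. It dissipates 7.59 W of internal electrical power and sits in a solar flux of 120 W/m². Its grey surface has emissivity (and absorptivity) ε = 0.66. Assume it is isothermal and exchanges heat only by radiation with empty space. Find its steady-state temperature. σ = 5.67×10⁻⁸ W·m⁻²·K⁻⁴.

At steady state, absorbed solar power + internal power = radiated power.
Absorbed: α·S·A_cross = 0.66·120·0.1293 = 10.24 W (cross-section 2rL).
Total input = 10.24 + 7.59 = 17.83 W.
Radiated: εσ·A_surf·T⁴ with A_surf = 2πrL = 0.4062 m².
T⁴ = 17.83/(0.66·5.67×10⁻⁸·0.4062) = 1.173×10⁹ K⁴.

T ≈ 185 K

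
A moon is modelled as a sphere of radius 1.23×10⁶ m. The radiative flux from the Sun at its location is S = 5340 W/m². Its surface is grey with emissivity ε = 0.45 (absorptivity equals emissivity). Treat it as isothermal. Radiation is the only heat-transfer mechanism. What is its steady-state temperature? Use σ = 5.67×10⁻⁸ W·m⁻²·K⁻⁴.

T ≈ 392 K

At equilibrium, absorbed power = emitted power.
Absorbing cross-section = πr² = 4.753×10¹² m²; emitting surface = 4πr² = 1.901×10¹³ m² (ratio 4).
εS·A_cross = εσ·A_surf·T⁴  ⇒  T⁴ = S/(4σ)   (ε cancels).
T⁴ = 5340/(4·5.67×10⁻⁸) = 2.354×10¹⁰ K⁴.
T = (2.354×10¹⁰)^(1/4).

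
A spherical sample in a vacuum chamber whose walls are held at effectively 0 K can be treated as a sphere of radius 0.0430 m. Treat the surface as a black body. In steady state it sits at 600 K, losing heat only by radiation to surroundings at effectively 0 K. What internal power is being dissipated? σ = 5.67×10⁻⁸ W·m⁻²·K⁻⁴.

Steady state: P = εσA T⁴.
A = 4πr² = 0.02324 m²; T⁴ = (600)⁴ = 1.296×10¹¹ K⁴.
P = 1.0 × 5.67×10⁻⁸ × 0.02324 × 1.296×10¹¹.

P ≈ 171 W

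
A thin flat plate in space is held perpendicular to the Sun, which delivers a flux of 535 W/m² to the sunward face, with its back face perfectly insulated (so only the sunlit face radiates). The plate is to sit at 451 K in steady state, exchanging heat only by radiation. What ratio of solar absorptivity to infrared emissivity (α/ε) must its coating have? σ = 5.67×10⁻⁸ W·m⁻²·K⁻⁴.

α/ε ≈ 4.38

Balance: αS·A = εσ·1A·T⁴ ⇒ α/ε = σT⁴/S.
α/ε = 5.67×10⁻⁸·(451)⁴/535 = 5.67×10⁻⁸·4.137×10¹⁰/535.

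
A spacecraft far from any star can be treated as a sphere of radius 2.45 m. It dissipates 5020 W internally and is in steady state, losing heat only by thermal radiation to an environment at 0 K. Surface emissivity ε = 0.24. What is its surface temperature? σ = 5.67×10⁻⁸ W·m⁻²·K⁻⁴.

Steady state: internal power = radiated power, P = εσA T⁴.
Radiating area A = 4πr² = 75.43 m².
T⁴ = P/(εσA) = 5020/(0.24·5.67×10⁻⁸·75.43) = 4.891×10⁹ K⁴.
T = (4.891×10⁹)^(1/4).

T ≈ 264 K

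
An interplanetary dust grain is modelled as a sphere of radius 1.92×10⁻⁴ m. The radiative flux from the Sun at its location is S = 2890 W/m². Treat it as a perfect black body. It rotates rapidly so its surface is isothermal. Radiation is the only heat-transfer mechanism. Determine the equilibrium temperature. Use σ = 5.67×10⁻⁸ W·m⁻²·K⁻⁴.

T ≈ 336 K

At equilibrium, absorbed power = emitted power.
Absorbing cross-section = πr² = 1.158×10⁻⁷ m²; emitting surface = 4πr² = 4.632×10⁻⁷ m² (ratio 4).
S·A_cross = εσ·A_surf·T⁴  ⇒  T⁴ = S/(4σ).
T⁴ = 1.00·2890/(4·5.67×10⁻⁸) = 1.274×10¹⁰ K⁴.
T = (1.274×10¹⁰)^(1/4).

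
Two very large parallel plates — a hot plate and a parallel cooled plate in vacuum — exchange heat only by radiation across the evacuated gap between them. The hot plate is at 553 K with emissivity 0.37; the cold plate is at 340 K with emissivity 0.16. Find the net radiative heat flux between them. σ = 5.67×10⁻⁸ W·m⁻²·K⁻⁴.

For two infinite grey parallel plates, q = σ(T₁⁴ − T₂⁴)/(1/ε₁ + 1/ε₂ − 1).
T₁⁴ − T₂⁴ = 9.352×10¹⁰ − 1.336×10¹⁰ = 8.016×10¹⁰ K⁴.
1/ε₁ + 1/ε₂ − 1 = 2.703 + 6.250 − 1 = 7.953.
q = 5.67×10⁻⁸ × 8.016×10¹⁰ / 7.953.

q ≈ 571 W/m²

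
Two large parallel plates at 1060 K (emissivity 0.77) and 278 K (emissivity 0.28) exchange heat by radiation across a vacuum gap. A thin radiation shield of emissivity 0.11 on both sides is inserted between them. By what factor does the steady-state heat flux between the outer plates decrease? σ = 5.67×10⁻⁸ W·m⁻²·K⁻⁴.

Without shield: q₀ = σΔ(T⁴)/(1/ε₁+1/ε₂−1) with denominator 3.870.
With shield the two gaps are in series; the resistances add: (1/ε₁+1/ε_s−1)+(1/ε_s+1/ε₂−1) = 9.390+11.66 = 21.05.
Heat-flux ratio q₀/q = 21.05/3.870.

factor ≈ 5.44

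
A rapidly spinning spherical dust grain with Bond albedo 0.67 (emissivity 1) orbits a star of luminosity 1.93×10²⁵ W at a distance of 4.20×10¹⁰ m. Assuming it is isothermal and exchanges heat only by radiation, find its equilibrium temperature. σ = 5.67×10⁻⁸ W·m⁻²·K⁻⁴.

First find the stellar flux at distance d: S = L/(4πd²) = 1.93×10²⁵/(4π·(4.20×10¹⁰)²) = 870.7 W/m².
For an isothermal sphere, absorbed (1−a)S·πr² = emitted σ·4πr²·T⁴, so T⁴ = (1−a)S/(4σ).
T⁴ = 0.330·870.7/(4·5.67×10⁻⁸) = 1.267×10⁹ K⁴.

T ≈ 189 K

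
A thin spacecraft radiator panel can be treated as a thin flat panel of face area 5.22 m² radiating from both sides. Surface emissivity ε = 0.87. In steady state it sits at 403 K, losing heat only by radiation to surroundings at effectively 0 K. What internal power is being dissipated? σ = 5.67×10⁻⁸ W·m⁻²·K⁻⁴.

P ≈ 13600 W

Steady state: P = εσA T⁴.
A = 2·5.22 = 10.44 m²; T⁴ = (403)⁴ = 2.638×10¹⁰ K⁴.
P = 0.87 × 5.67×10⁻⁸ × 10.44 × 2.638×10¹⁰.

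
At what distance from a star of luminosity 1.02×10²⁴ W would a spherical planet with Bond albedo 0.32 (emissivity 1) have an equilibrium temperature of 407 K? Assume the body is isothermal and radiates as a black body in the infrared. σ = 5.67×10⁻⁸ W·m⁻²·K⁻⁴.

d ≈ 2.98×10⁹ m

For an isothermal black-emitting sphere, (1−a)S·πr² = σ·4πr²·T⁴ ⇒ S = 4σT⁴/(1−a).
S = 4·5.67×10⁻⁸·(407)⁴/0.680 = 9152 W/m².
Flux falls as S = L/(4πd²), so d = √(L/(4πS)) = √(1.02×10²⁴/(4π·9152)).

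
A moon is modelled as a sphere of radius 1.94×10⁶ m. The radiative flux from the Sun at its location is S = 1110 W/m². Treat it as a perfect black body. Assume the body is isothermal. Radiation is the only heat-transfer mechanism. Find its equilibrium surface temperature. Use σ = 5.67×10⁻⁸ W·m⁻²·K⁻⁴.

T ≈ 264 K

At equilibrium, absorbed power = emitted power.
Absorbing cross-section = πr² = 1.182×10¹³ m²; emitting surface = 4πr² = 4.729×10¹³ m² (ratio 4).
S·A_cross = εσ·A_surf·T⁴  ⇒  T⁴ = S/(4σ).
T⁴ = 1.00·1110/(4·5.67×10⁻⁸) = 4.894×10⁹ K⁴.
T = (4.894×10⁹)^(1/4).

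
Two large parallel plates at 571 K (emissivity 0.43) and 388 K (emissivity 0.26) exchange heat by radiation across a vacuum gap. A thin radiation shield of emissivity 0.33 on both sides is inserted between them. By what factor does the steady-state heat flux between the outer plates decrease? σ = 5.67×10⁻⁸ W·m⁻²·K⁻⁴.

factor ≈ 1.98

Without shield: q₀ = σΔ(T⁴)/(1/ε₁+1/ε₂−1) with denominator 5.172.
With shield the two gaps are in series; the resistances add: (1/ε₁+1/ε_s−1)+(1/ε_s+1/ε₂−1) = 4.356+5.876 = 10.23.
Heat-flux ratio q₀/q = 10.23/5.172.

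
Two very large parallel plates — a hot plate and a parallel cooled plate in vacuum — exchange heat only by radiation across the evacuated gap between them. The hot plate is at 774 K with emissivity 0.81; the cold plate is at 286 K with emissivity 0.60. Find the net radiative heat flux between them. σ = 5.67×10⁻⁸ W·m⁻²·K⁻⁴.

For two infinite grey parallel plates, q = σ(T₁⁴ − T₂⁴)/(1/ε₁ + 1/ε₂ − 1).
T₁⁴ − T₂⁴ = 3.589×10¹¹ − 6.691×10⁹ = 3.522×10¹¹ K⁴.
1/ε₁ + 1/ε₂ − 1 = 1.235 + 1.667 − 1 = 1.901.
q = 5.67×10⁻⁸ × 3.522×10¹¹ / 1.901.

q ≈ 10500 W/m²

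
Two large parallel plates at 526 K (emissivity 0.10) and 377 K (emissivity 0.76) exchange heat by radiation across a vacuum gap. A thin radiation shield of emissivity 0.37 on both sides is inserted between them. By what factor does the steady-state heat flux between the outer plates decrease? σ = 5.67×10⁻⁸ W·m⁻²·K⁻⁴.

factor ≈ 1.43

Without shield: q₀ = σΔ(T⁴)/(1/ε₁+1/ε₂−1) with denominator 10.32.
With shield the two gaps are in series; the resistances add: (1/ε₁+1/ε_s−1)+(1/ε_s+1/ε₂−1) = 11.70+3.018 = 14.72.
Heat-flux ratio q₀/q = 14.72/10.32.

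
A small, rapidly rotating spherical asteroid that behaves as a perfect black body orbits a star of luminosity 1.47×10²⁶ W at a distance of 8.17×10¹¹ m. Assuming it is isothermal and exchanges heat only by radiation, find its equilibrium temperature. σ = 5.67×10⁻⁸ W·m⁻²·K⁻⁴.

First find the stellar flux at distance d: S = L/(4πd²) = 1.47×10²⁶/(4π·(8.17×10¹¹)²) = 17.53 W/m².
For an isothermal sphere, absorbed (1−a)S·πr² = emitted σ·4πr²·T⁴, so T⁴ = (1−a)S/(4σ).
T⁴ = 1.00·17.53/(4·5.67×10⁻⁸) = 7.727×10⁷ K⁴.

T ≈ 93.8 K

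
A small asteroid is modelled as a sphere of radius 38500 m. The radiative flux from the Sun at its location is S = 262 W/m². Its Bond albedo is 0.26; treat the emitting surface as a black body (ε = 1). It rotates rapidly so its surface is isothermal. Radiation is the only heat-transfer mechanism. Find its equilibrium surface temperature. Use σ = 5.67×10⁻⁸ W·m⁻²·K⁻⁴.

At equilibrium, absorbed power = emitted power.
Absorbing cross-section = πr² = 4.657×10⁹ m²; emitting surface = 4πr² = 1.863×10¹⁰ m² (ratio 4).
(1−a)S·A_cross = εσ·A_surf·T⁴  ⇒  T⁴ = (1−a)S/(4σ).
T⁴ = 0.740·262/(4·5.67×10⁻⁸) = 8.549×10⁸ K⁴.
T = (8.549×10⁸)^(1/4).

T ≈ 171 K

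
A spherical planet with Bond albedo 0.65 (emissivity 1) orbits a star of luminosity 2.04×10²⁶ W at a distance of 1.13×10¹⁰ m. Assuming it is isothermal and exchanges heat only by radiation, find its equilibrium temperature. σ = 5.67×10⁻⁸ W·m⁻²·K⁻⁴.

T ≈ 666 K

First find the stellar flux at distance d: S = L/(4πd²) = 2.04×10²⁶/(4π·(1.13×10¹⁰)²) = 1.271×10⁵ W/m².
For an isothermal sphere, absorbed (1−a)S·πr² = emitted σ·4πr²·T⁴, so T⁴ = (1−a)S/(4σ).
T⁴ = 0.350·1.271×10⁵/(4·5.67×10⁻⁸) = 1.962×10¹¹ K⁴.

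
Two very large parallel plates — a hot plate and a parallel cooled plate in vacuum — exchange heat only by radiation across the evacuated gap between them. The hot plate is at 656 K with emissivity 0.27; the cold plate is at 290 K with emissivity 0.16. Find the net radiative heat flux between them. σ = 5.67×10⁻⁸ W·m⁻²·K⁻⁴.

For two infinite grey parallel plates, q = σ(T₁⁴ − T₂⁴)/(1/ε₁ + 1/ε₂ − 1).
T₁⁴ − T₂⁴ = 1.852×10¹¹ − 7.073×10⁹ = 1.781×10¹¹ K⁴.
1/ε₁ + 1/ε₂ − 1 = 3.704 + 6.250 − 1 = 8.954.
q = 5.67×10⁻⁸ × 1.781×10¹¹ / 8.954.

q ≈ 1130 W/m²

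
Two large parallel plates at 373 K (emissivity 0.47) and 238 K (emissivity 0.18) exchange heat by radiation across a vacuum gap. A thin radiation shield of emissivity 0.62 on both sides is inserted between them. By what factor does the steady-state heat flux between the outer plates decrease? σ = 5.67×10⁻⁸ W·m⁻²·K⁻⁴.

Without shield: q₀ = σΔ(T⁴)/(1/ε₁+1/ε₂−1) with denominator 6.683.
With shield the two gaps are in series; the resistances add: (1/ε₁+1/ε_s−1)+(1/ε_s+1/ε₂−1) = 2.741+6.168 = 8.909.
Heat-flux ratio q₀/q = 8.909/6.683.

factor ≈ 1.33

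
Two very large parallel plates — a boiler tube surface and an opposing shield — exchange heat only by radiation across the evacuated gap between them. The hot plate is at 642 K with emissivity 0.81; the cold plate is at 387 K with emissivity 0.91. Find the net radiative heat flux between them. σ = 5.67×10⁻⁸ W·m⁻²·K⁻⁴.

For two infinite grey parallel plates, q = σ(T₁⁴ − T₂⁴)/(1/ε₁ + 1/ε₂ − 1).
T₁⁴ − T₂⁴ = 1.699×10¹¹ − 2.243×10¹⁰ = 1.474×10¹¹ K⁴.
1/ε₁ + 1/ε₂ − 1 = 1.235 + 1.099 − 1 = 1.333.
q = 5.67×10⁻⁸ × 1.474×10¹¹ / 1.333.

q ≈ 6270 W/m²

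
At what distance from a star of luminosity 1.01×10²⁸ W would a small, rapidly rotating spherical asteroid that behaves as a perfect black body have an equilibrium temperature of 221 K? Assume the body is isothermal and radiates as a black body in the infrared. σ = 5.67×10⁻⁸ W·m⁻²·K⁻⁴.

d ≈ 1.22×10¹² m

For an isothermal black-emitting sphere, (1−a)S·πr² = σ·4πr²·T⁴ ⇒ S = 4σT⁴/(1−a).
S = 4·5.67×10⁻⁸·(221)⁴/1.00 = 541.0 W/m².
Flux falls as S = L/(4πd²), so d = √(L/(4πS)) = √(1.01×10²⁸/(4π·541.0)).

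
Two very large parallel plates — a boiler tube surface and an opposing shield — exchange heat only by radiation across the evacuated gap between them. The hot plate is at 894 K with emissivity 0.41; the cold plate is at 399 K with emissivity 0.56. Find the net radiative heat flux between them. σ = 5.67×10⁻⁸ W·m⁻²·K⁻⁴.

q ≈ 10800 W/m²

For two infinite grey parallel plates, q = σ(T₁⁴ − T₂⁴)/(1/ε₁ + 1/ε₂ − 1).
T₁⁴ − T₂⁴ = 6.388×10¹¹ − 2.534×10¹⁰ = 6.134×10¹¹ K⁴.
1/ε₁ + 1/ε₂ − 1 = 2.439 + 1.786 − 1 = 3.225.
q = 5.67×10⁻⁸ × 6.134×10¹¹ / 3.225.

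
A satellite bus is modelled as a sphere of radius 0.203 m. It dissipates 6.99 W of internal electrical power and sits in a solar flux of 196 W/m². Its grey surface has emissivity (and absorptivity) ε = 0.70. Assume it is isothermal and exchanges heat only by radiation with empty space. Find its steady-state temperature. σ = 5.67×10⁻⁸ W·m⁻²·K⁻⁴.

At steady state, absorbed solar power + internal power = radiated power.
Absorbed: α·S·A_cross = 0.70·196·0.1295 = 17.76 W (cross-section πr²).
Total input = 17.76 + 6.99 = 24.75 W.
Radiated: εσ·A_surf·T⁴ with A_surf = 4πr² = 0.5178 m².
T⁴ = 24.75/(0.70·5.67×10⁻⁸·0.5178) = 1.204×10⁹ K⁴.

T ≈ 186 K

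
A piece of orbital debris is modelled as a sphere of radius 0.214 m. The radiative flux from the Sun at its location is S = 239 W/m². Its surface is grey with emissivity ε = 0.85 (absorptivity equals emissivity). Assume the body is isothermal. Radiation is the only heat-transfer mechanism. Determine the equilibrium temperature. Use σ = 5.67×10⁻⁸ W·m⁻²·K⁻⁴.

At equilibrium, absorbed power = emitted power.
Absorbing cross-section = πr² = 0.1439 m²; emitting surface = 4πr² = 0.5755 m² (ratio 4).
εS·A_cross = εσ·A_surf·T⁴  ⇒  T⁴ = S/(4σ)   (ε cancels).
T⁴ = 239/(4·5.67×10⁻⁸) = 1.054×10⁹ K⁴.
T = (1.054×10⁹)^(1/4).

T ≈ 180 K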